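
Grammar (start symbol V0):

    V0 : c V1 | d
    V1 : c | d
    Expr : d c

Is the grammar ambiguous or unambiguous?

Only V0, V1 are reachable from V0; ignoring the rest: Each reachable nonterminal has at most one production per leading terminal, and all productions are right-linear; the derivation is determined token-by-token.

Unambiguous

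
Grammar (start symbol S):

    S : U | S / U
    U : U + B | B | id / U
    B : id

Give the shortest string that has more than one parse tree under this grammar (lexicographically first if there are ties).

length 1: no string has ≥2 trees
length 3: id / id has 2 parse trees

Two derivations of id / id:
  S ⇒ U ⇒ id / U ⇒ id / B ⇒ id / id
  S ⇒ S / U ⇒ U / U ⇒ B / U ⇒ id / U ⇒ id / B ⇒ id / id

id / id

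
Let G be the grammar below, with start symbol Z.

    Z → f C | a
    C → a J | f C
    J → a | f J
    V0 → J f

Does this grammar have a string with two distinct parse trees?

Only Z, C, J are reachable from Z; ignoring the rest: Each reachable nonterminal has at most one production per leading terminal, and all productions are right-linear; the derivation is determined token-by-token.

Unambiguous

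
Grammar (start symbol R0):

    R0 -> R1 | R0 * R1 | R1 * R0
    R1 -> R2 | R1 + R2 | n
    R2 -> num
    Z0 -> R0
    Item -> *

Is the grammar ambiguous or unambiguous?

Ambiguous

Witness: n * n

Derivation 1: R0 ⇒ R0 * R1 ⇒ R1 * R1 ⇒ n * R1 ⇒ n * n
Derivation 2: R0 ⇒ R1 * R0 ⇒ n * R0 ⇒ n * R1 ⇒ n * n

Two distinct leftmost derivations for the same string.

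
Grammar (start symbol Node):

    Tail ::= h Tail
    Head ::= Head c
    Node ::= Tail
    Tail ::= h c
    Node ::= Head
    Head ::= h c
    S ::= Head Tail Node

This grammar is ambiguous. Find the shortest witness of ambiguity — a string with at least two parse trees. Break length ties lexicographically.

h c

length 2: h c has 2 parse trees

Two derivations of h c:
  Node ⇒ Tail ⇒ h c
  Node ⇒ Head ⇒ h c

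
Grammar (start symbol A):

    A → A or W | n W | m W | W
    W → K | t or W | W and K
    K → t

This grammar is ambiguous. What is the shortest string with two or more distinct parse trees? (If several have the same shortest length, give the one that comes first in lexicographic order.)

t or t

length 1: no string has ≥2 trees
length 2: no string has ≥2 trees
length 3: t or t has 2 parse trees

Two derivations of t or t:
  A ⇒ A or W ⇒ W or W ⇒ K or W ⇒ t or W ⇒ t or K ⇒ t or t
  A ⇒ W ⇒ t or W ⇒ t or K ⇒ t or t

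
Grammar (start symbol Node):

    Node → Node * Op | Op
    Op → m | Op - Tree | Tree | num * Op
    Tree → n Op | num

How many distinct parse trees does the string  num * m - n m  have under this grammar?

Parse trees for num * m - n m:
  [Node [Node [Op [Tree num]]] * [Op [Op m] - [Tree n [Op m]]]]
  [Node [Op [Op num * [Op m]] - [Tree n [Op m]]]]
  [Node [Op num * [Op [Op m] - [Tree n [Op m]]]]]

3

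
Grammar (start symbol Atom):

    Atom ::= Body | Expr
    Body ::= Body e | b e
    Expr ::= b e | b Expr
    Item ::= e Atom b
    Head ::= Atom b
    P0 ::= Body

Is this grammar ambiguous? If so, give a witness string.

Witness: b e

Derivation 1: Atom ⇒ Body ⇒ b e
Derivation 2: Atom ⇒ Expr ⇒ b e

Two distinct leftmost derivations for the same string.

Ambiguous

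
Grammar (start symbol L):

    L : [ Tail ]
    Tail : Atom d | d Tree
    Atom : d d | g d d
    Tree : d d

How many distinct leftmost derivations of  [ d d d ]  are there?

2

Parse trees for [ d d d ]:
  [L [ [Tail [Atom d d] d] ]]
  [L [ [Tail d [Tree d d]] ]]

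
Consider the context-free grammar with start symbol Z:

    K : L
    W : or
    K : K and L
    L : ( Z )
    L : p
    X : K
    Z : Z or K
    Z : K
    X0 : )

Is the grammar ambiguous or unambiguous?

(X, X0, W are unreachable from Z, so their rules don't affect L(Z).) Z → Z or K | K  ;  K → K and L | L  — a left-associative chain with L at the bottom. Each string factors uniquely by precedence.

Unambiguous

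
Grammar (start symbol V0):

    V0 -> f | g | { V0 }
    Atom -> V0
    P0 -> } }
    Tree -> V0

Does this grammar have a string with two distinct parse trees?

(Atom, P0, Tree are unreachable from V0, so their rules don't affect L(V0).) Each string is a nest of matched brackets around a single atom. An opening bracket forces the recursive rule; an atom forces the base rule.

Unambiguous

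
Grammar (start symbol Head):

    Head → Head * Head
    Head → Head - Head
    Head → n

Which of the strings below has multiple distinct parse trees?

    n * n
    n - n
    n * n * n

n * n * n

n * n: 1 tree
n - n: 1 tree
n * n * n: 2 trees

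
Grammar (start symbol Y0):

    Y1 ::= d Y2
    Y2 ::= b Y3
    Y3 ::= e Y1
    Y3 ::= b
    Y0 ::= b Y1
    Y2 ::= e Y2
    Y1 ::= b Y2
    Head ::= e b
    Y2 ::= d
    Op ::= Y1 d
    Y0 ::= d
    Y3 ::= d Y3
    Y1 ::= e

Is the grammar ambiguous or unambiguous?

(Head, Op are unreachable from Y0, so their rules don't affect L(Y0).) The reachable rules are right-linear with at most one rule per (nonterminal, next-terminal) pair. Each input token forces the next rule, so parsing is deterministic.

Unambiguous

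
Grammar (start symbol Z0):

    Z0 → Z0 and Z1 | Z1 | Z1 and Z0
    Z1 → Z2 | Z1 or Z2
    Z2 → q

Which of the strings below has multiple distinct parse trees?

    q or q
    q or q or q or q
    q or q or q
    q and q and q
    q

q or q: 1 tree
q or q or q or q: 1 tree
q or q or q: 1 tree
q and q and q: 4 trees
q: 1 tree

q and q and q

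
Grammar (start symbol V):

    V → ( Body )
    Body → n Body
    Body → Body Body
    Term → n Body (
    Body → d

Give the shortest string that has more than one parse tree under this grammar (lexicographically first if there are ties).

length 3: no string has ≥2 trees
length 4: no string has ≥2 trees
length 5: ( d d d ) has 2 parse trees

Two derivations of ( d d d ):
  V ⇒ ( Body ) ⇒ ( Body Body ) ⇒ ( Body Body Body ) ⇒ ( d Body Body ) ⇒ ( d d Body ) ⇒ ( d d d )
  V ⇒ ( Body ) ⇒ ( Body Body ) ⇒ ( d Body ) ⇒ ( d Body Body ) ⇒ ( d d Body ) ⇒ ( d d d )

( d d d )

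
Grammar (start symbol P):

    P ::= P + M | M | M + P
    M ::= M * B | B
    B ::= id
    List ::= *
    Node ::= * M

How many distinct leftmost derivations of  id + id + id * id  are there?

4

Parse trees for id + id + id * id:
  [P [P [P [M [B id]]] + [M [B id]]] + [M [M [B id]] * [B id]]]
  [P [P [M [B id]] + [P [M [B id]]]] + [M [M [B id]] * [B id]]]
  [P [M [B id]] + [P [P [M [B id]]] + [M [M [B id]] * [B id]]]]
  [P [M [B id]] + [P [M [B id]] + [P [M [M [B id]] * [B id]]]]]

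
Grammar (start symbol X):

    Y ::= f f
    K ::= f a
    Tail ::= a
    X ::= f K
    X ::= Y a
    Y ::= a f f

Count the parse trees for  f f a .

Parse trees for f f a:
  [X f [K f a]]
  [X [Y f f] a]

2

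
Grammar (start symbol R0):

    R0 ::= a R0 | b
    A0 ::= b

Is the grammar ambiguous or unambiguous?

Only R0 is reachable from R0; ignoring the rest: Each reachable nonterminal has at most one production per leading terminal, and all productions are right-linear; the derivation is determined token-by-token.

Unambiguous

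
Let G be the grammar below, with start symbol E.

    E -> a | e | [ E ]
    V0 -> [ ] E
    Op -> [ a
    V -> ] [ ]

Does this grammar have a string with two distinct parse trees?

Unambiguous

(V0, Op, V are unreachable from E, so their rules don't affect L(E).) Each string is a nest of matched brackets around a single atom. An opening bracket forces the recursive rule; an atom forces the base rule.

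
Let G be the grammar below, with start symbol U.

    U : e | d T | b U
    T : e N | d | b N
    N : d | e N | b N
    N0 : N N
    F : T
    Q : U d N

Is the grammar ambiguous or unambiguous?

Only U, T, N are reachable from U; ignoring the rest: Each reachable nonterminal has at most one production per leading terminal, and all productions are right-linear; the derivation is determined token-by-token.

Unambiguous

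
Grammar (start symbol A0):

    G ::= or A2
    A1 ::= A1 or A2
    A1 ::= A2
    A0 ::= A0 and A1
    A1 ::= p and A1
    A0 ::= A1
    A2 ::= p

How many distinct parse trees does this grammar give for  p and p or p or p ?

Parse trees for p and p or p or p:
  [A0 [A0 [A1 [A2 p]]] and [A1 [A1 [A1 [A2 p]] or [A2 p]] or [A2 p]]]
  [A0 [A1 [A1 [A1 p and [A1 [A2 p]]] or [A2 p]] or [A2 p]]]
  [A0 [A1 [A1 p and [A1 [A1 [A2 p]] or [A2 p]]] or [A2 p]]]
  [A0 [A1 p and [A1 [A1 [A1 [A2 p]] or [A2 p]] or [A2 p]]]]

4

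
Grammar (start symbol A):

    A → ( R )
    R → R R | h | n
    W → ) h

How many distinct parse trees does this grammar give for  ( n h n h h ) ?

14

Parse trees for ( n h n h h ) (showing first 6 of 14):
  [A ( [R [R n] [R [R h] [R [R n] [R [R h] [R h]]]]] )]
  [A ( [R [R n] [R [R h] [R [R [R n] [R h]] [R h]]]] )]
  [A ( [R [R n] [R [R [R h] [R n]] [R [R h] [R h]]]] )]
  [A ( [R [R n] [R [R [R h] [R [R n] [R h]]] [R h]]] )]
  [A ( [R [R n] [R [R [R [R h] [R n]] [R h]] [R h]]] )]
  [A ( [R [R [R n] [R h]] [R [R n] [R [R h] [R h]]]] )]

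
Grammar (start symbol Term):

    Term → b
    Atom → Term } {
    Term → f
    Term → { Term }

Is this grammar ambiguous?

Unambiguous

(Atom is unreachable from Term, so its rules don't affect L(Term).) Each string is a nest of matched brackets around a single atom. An opening bracket forces the recursive rule; an atom forces the base rule.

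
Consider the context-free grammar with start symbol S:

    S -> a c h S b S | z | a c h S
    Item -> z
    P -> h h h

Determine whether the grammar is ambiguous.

Witness: a c h a c h z b z

Derivation 1: S ⇒ a c h S b S ⇒ a c h a c h S b S ⇒ a c h a c h z b S ⇒ a c h a c h z b z
Derivation 2: S ⇒ a c h S ⇒ a c h a c h S b S ⇒ a c h a c h z b S ⇒ a c h a c h z b z

Two distinct leftmost derivations for the same string.

Ambiguous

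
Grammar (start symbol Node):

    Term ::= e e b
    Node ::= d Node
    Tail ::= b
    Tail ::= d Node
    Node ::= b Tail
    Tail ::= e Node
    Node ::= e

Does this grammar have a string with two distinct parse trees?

Only Node, Tail are reachable from Node; ignoring the rest: Restricted to the reachable nonterminals, every rule has the form A → t or A → t B, and no two rules for the same A share a first terminal. The grammar encodes a DFA — one run per string.

Unambiguous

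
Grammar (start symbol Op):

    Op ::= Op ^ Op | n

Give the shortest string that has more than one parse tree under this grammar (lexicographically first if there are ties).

n ^ n ^ n

length 1: no string has ≥2 trees
length 3: no string has ≥2 trees
length 5: n ^ n ^ n has 2 parse trees

Two derivations of n ^ n ^ n:
  Op ⇒ Op ^ Op ⇒ Op ^ Op ^ Op ⇒ n ^ Op ^ Op ⇒ n ^ n ^ Op ⇒ n ^ n ^ n
  Op ⇒ Op ^ Op ⇒ n ^ Op ⇒ n ^ Op ^ Op ⇒ n ^ n ^ Op ⇒ n ^ n ^ n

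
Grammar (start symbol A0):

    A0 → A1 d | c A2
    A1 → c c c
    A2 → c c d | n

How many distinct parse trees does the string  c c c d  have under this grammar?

Parse trees for c c c d:
  [A0 [A1 c c c] d]
  [A0 c [A2 c c d]]

2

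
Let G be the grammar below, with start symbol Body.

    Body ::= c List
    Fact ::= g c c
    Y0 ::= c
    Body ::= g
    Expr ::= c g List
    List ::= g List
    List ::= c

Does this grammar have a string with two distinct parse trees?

(Fact, Y0, Expr are unreachable from Body, so their rules don't affect L(Body).) Restricted to the reachable nonterminals, every rule has the form A → t or A → t B, and no two rules for the same A share a first terminal. The grammar encodes a DFA — one run per string.

Unambiguous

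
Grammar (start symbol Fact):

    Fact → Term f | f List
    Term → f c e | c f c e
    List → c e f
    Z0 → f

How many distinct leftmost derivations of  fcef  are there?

2

Parse trees for fcef:
  [Fact [Term f c e] f]
  [Fact f [List c e f]]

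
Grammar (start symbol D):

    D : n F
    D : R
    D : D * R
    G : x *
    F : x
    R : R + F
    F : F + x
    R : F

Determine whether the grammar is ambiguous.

Witness: x + x

Derivation 1: D ⇒ R ⇒ R + F ⇒ F + F ⇒ x + F ⇒ x + x
Derivation 2: D ⇒ R ⇒ F ⇒ F + x ⇒ x + x

Two distinct leftmost derivations for the same string.

Ambiguous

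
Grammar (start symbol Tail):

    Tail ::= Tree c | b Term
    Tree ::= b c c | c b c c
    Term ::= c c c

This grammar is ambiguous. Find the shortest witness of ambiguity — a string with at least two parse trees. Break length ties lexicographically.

b c c c

length 4: b c c c has 2 parse trees

Two derivations of b c c c:
  Tail ⇒ Tree c ⇒ b c c c
  Tail ⇒ b Term ⇒ b c c c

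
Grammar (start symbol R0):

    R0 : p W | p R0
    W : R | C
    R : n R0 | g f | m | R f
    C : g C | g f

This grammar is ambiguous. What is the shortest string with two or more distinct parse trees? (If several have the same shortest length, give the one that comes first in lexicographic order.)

p g f

length 2: no string has ≥2 trees
length 3: p g f has 2 parse trees

Two derivations of p g f:
  R0 ⇒ p W ⇒ p R ⇒ p g f
  R0 ⇒ p W ⇒ p C ⇒ p g f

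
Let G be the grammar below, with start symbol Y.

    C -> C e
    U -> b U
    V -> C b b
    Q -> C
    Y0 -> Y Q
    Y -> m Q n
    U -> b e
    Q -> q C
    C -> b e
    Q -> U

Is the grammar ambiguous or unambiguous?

Ambiguous

Witness: m b e n

Derivation 1: Y ⇒ m Q n ⇒ m C n ⇒ m b e n
Derivation 2: Y ⇒ m Q n ⇒ m U n ⇒ m b e n

Two distinct leftmost derivations for the same string.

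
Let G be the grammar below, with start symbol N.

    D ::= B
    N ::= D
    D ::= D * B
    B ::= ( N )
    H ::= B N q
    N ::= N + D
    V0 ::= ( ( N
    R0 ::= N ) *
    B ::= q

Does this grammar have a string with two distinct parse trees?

Unambiguous

Only N, D, B are reachable from N; ignoring the rest: The grammar is stratified — N handles '+' (left-recursive), D handles '*', B atoms. Each operator has a fixed associativity and precedence level, so every string has one parse.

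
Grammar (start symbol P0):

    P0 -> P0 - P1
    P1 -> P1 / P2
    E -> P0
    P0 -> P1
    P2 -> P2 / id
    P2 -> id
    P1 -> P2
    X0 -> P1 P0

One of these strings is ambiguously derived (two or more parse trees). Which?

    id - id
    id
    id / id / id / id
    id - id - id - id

id / id / id / id

id - id: 1 tree
id: 1 tree
id / id / id / id: 8 trees
id - id - id - id: 1 tree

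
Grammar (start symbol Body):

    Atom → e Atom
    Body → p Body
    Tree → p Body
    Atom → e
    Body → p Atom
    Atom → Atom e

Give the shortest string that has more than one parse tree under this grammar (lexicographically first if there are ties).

p e e

length 2: no string has ≥2 trees
length 3: p e e has 2 parse trees

Two derivations of p e e:
  Body ⇒ p Atom ⇒ p e Atom ⇒ p e e
  Body ⇒ p Atom ⇒ p Atom e ⇒ p e e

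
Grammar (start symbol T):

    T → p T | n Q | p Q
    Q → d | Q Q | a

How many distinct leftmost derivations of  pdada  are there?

Parse trees for pdada:
  [T p [Q [Q d] [Q [Q a] [Q [Q d] [Q a]]]]]
  [T p [Q [Q d] [Q [Q [Q a] [Q d]] [Q a]]]]
  [T p [Q [Q [Q d] [Q a]] [Q [Q d] [Q a]]]]
  [T p [Q [Q [Q d] [Q [Q a] [Q d]]] [Q a]]]
  [T p [Q [Q [Q [Q d] [Q a]] [Q d]] [Q a]]]

5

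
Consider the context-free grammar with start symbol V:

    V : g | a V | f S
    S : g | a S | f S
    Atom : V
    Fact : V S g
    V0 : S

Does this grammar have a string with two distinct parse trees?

Unambiguous

(Atom, Fact, V0 are unreachable from V, so their rules don't affect L(V).) The reachable rules are right-linear with at most one rule per (nonterminal, next-terminal) pair. Each input token forces the next rule, so parsing is deterministic.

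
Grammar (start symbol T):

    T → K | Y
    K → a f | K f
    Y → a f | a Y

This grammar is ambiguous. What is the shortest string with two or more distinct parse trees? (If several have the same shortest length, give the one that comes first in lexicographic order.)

a f

length 2: a f has 2 parse trees

Two derivations of a f:
  T ⇒ K ⇒ a f
  T ⇒ Y ⇒ a f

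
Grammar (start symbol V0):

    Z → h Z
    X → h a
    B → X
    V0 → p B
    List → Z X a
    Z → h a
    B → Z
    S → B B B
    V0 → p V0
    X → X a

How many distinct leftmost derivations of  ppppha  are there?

2

Parse trees for ppppha:
  [V0 p [V0 p [V0 p [V0 p [B [X h a]]]]]]
  [V0 p [V0 p [V0 p [V0 p [B [Z h a]]]]]]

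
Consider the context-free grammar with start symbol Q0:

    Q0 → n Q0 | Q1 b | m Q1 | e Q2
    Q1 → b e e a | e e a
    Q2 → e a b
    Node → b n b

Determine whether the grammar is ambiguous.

Witness: e e a b

Derivation 1: Q0 ⇒ Q1 b ⇒ e e a b
Derivation 2: Q0 ⇒ e Q2 ⇒ e e a b

Two distinct leftmost derivations for the same string.

Ambiguous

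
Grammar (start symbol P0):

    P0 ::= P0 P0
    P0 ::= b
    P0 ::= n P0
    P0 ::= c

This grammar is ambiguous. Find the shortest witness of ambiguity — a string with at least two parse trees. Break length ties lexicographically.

b b b

length 1: no string has ≥2 trees
length 2: no string has ≥2 trees
length 3: b b b has 2 parse trees

Two derivations of b b b:
  P0 ⇒ P0 P0 ⇒ P0 P0 P0 ⇒ b P0 P0 ⇒ b b P0 ⇒ b b b
  P0 ⇒ P0 P0 ⇒ b P0 ⇒ b P0 P0 ⇒ b b P0 ⇒ b b b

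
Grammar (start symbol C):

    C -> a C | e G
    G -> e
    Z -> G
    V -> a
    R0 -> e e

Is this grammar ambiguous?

Unambiguous

(Z, V, R0 are unreachable from C, so their rules don't affect L(C).) Each reachable nonterminal has at most one production per leading terminal, and all productions are right-linear; the derivation is determined token-by-token.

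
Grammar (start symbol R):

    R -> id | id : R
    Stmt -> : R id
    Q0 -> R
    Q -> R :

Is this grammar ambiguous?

(Stmt, Q0, Q are unreachable from R, so their rules don't affect L(R).) The reachable grammar is A → atom sep A | atom. Each atom is followed by either the separator (recurse) or end-of-string (stop) — no choice point.

Unambiguous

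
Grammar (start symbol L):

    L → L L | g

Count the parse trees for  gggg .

5

Parse trees for gggg:
  [L [L g] [L [L g] [L [L g] [L g]]]]
  [L [L g] [L [L [L g] [L g]] [L g]]]
  [L [L [L g] [L g]] [L [L g] [L g]]]
  [L [L [L g] [L [L g] [L g]]] [L g]]
  [L [L [L [L g] [L g]] [L g]] [L g]]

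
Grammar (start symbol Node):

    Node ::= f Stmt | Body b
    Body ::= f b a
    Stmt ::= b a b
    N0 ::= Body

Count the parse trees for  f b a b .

Parse trees for f b a b:
  [Node f [Stmt b a b]]
  [Node [Body f b a] b]

2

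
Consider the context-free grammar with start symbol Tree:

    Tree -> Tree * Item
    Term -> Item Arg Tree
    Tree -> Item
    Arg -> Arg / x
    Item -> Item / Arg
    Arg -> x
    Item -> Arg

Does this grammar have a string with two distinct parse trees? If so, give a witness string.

Witness: x / x

Derivation 1: Tree ⇒ Item ⇒ Item / Arg ⇒ Arg / Arg ⇒ x / Arg ⇒ x / x
Derivation 2: Tree ⇒ Item ⇒ Arg ⇒ Arg / x ⇒ x / x

Two distinct leftmost derivations for the same string.

Ambiguous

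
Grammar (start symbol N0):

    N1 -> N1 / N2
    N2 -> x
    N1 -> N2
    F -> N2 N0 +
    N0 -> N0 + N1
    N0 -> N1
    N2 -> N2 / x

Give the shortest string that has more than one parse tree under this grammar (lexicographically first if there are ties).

x / x

length 1: no string has ≥2 trees
length 3: x / x has 2 parse trees

Two derivations of x / x:
  N0 ⇒ N1 ⇒ N1 / N2 ⇒ N2 / N2 ⇒ x / N2 ⇒ x / x
  N0 ⇒ N1 ⇒ N2 ⇒ N2 / x ⇒ x / x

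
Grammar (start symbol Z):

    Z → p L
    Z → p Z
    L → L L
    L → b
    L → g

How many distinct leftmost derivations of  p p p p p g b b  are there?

2

Parse trees for p p p p p g b b:
  [Z p [Z p [Z p [Z p [Z p [L [L g] [L [L b] [L b]]]]]]]]
  [Z p [Z p [Z p [Z p [Z p [L [L [L g] [L b]] [L b]]]]]]]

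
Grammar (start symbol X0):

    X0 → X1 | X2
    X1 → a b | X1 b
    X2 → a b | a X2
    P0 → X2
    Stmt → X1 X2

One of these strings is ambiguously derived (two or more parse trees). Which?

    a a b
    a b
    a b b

a a b: 1 tree
a b: 2 trees
a b b: 1 tree

a b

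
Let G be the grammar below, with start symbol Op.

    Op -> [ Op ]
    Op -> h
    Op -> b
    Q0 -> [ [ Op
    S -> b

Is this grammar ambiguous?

Only Op is reachable from Op; ignoring the rest: L(Op) is { openⁿ atom closeⁿ : n ≥ 0 }. The bracket depth fixes n, and the derivation is forced at every step.

Unambiguous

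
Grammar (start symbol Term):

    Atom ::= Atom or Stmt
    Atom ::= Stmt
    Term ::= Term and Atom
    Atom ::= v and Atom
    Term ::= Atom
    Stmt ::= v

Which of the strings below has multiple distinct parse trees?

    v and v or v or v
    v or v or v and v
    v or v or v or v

v and v or v or v

v and v or v or v: 4 trees
v or v or v and v: 1 tree
v or v or v or v: 1 tree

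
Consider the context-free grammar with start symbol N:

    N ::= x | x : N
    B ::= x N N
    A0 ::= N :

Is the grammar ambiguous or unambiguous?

(B, A0 are unreachable from N, so their rules don't affect L(N).) The reachable grammar is A → atom sep A | atom. Each atom is followed by either the separator (recurse) or end-of-string (stop) — no choice point.

Unambiguous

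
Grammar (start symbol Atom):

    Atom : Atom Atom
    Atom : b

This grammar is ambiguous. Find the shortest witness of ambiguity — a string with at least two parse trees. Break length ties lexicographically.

b b b

length 1: no string has ≥2 trees
length 2: no string has ≥2 trees
length 3: b b b has 2 parse trees

Two derivations of b b b:
  Atom ⇒ Atom Atom ⇒ Atom Atom Atom ⇒ b Atom Atom ⇒ b b Atom ⇒ b b b
  Atom ⇒ Atom Atom ⇒ b Atom ⇒ b Atom Atom ⇒ b b Atom ⇒ b b b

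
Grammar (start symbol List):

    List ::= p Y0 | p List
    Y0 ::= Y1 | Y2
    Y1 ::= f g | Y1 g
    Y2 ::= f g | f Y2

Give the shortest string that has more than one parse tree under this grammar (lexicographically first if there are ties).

length 3: p f g has 2 parse trees

Two derivations of p f g:
  List ⇒ p Y0 ⇒ p Y1 ⇒ p f g
  List ⇒ p Y0 ⇒ p Y2 ⇒ p f g

p f g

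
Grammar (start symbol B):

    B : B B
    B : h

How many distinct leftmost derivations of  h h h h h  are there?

Parse trees for h h h h h (showing first 6 of 14):
  [B [B h] [B [B h] [B [B h] [B [B h] [B h]]]]]
  [B [B h] [B [B h] [B [B [B h] [B h]] [B h]]]]
  [B [B h] [B [B [B h] [B h]] [B [B h] [B h]]]]
  [B [B h] [B [B [B h] [B [B h] [B h]]] [B h]]]
  [B [B h] [B [B [B [B h] [B h]] [B h]] [B h]]]
  [B [B [B h] [B h]] [B [B h] [B [B h] [B h]]]]

14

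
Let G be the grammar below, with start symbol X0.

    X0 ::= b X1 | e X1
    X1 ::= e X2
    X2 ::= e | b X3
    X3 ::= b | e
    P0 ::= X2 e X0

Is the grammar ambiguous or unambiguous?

Unambiguous

Only X0, X1, X2, X3 are reachable from X0; ignoring the rest: The reachable rules are right-linear with at most one rule per (nonterminal, next-terminal) pair. Each input token forces the next rule, so parsing is deterministic.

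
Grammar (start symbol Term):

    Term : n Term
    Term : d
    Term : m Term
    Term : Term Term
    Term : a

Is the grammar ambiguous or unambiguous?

Witness: a a a

Derivation 1: Term ⇒ Term Term ⇒ Term Term Term ⇒ a Term Term ⇒ a a Term ⇒ a a a
Derivation 2: Term ⇒ Term Term ⇒ a Term ⇒ a Term Term ⇒ a a Term ⇒ a a a

Two distinct leftmost derivations for the same string.

Ambiguous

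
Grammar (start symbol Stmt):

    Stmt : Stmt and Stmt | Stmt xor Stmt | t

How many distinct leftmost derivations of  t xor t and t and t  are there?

5

Parse trees for t xor t and t and t:
  [Stmt [Stmt [Stmt t] xor [Stmt t]] and [Stmt [Stmt t] and [Stmt t]]]
  [Stmt [Stmt [Stmt [Stmt t] xor [Stmt t]] and [Stmt t]] and [Stmt t]]
  [Stmt [Stmt [Stmt t] xor [Stmt [Stmt t] and [Stmt t]]] and [Stmt t]]
  [Stmt [Stmt t] xor [Stmt [Stmt t] and [Stmt [Stmt t] and [Stmt t]]]]
  [Stmt [Stmt t] xor [Stmt [Stmt [Stmt t] and [Stmt t]] and [Stmt t]]]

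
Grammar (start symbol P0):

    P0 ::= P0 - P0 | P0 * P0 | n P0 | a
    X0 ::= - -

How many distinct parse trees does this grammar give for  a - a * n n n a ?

Parse trees for a - a * n n n a:
  [P0 [P0 a] - [P0 [P0 a] * [P0 n [P0 n [P0 n [P0 a]]]]]]
  [P0 [P0 [P0 a] - [P0 a]] * [P0 n [P0 n [P0 n [P0 a]]]]]

2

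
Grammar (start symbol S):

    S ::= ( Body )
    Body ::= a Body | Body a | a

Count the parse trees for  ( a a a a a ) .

16

Parse trees for ( a a a a a ) (showing first 6 of 16):
  [S ( [Body a [Body a [Body a [Body a [Body a]]]]] )]
  [S ( [Body a [Body a [Body a [Body [Body a] a]]]] )]
  [S ( [Body a [Body a [Body [Body a [Body a]] a]]] )]
  [S ( [Body a [Body a [Body [Body [Body a] a] a]]] )]
  [S ( [Body a [Body [Body a [Body a [Body a]]] a]] )]
  [S ( [Body a [Body [Body a [Body [Body a] a]] a]] )]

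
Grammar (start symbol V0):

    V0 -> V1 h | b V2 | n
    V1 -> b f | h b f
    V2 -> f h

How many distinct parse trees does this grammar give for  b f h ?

2

Parse trees for b f h:
  [V0 [V1 b f] h]
  [V0 b [V2 f h]]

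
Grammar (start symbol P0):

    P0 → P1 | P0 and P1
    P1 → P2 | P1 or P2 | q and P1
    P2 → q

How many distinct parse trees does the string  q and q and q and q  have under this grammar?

8

Parse trees for q and q and q and q:
  [P0 [P1 q and [P1 q and [P1 q and [P1 [P2 q]]]]]]
  [P0 [P0 [P1 [P2 q]]] and [P1 q and [P1 q and [P1 [P2 q]]]]]
  [P0 [P0 [P1 q and [P1 [P2 q]]]] and [P1 q and [P1 [P2 q]]]]
  [P0 [P0 [P0 [P1 [P2 q]]] and [P1 [P2 q]]] and [P1 q and [P1 [P2 q]]]]
  [P0 [P0 [P1 q and [P1 q and [P1 [P2 q]]]]] and [P1 [P2 q]]]
  [P0 [P0 [P0 [P1 [P2 q]]] and [P1 q and [P1 [P2 q]]]] and [P1 [P2 q]]]
  [P0 [P0 [P0 [P1 q and [P1 [P2 q]]]] and [P1 [P2 q]]] and [P1 [P2 q]]]
  [P0 [P0 [P0 [P0 [P1 [P2 q]]] and [P1 [P2 q]]] and [P1 [P2 q]]] and [P1 [P2 q]]]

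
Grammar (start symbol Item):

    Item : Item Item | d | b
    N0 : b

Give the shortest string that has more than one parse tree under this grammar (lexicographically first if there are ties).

length 1: no string has ≥2 trees
length 2: no string has ≥2 trees
length 3: b b b has 2 parse trees

Two derivations of b b b:
  Item ⇒ Item Item ⇒ Item Item Item ⇒ b Item Item ⇒ b b Item ⇒ b b b
  Item ⇒ Item Item ⇒ b Item ⇒ b Item Item ⇒ b b Item ⇒ b b b

b b b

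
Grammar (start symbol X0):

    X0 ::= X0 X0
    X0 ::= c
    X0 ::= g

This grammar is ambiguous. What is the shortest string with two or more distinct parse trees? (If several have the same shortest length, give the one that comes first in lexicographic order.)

length 1: no string has ≥2 trees
length 2: no string has ≥2 trees
length 3: c c c has 2 parse trees

Two derivations of c c c:
  X0 ⇒ X0 X0 ⇒ X0 X0 X0 ⇒ c X0 X0 ⇒ c c X0 ⇒ c c c
  X0 ⇒ X0 X0 ⇒ c X0 ⇒ c X0 X0 ⇒ c c X0 ⇒ c c c

c c c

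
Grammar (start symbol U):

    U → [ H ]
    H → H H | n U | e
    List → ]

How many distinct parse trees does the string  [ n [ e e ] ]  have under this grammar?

1

Parse trees for [ n [ e e ] ]:
  [U [ [H n [U [ [H [H e] [H e]] ]]] ]]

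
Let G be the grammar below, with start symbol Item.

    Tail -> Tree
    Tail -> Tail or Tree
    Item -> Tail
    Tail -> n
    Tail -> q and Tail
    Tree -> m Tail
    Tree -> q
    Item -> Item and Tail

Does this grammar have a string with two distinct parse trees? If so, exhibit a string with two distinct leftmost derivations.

Witness: q and n

Derivation 1: Item ⇒ Tail ⇒ q and Tail ⇒ q and n
Derivation 2: Item ⇒ Item and Tail ⇒ Tail and Tail ⇒ Tree and Tail ⇒ q and Tail ⇒ q and n

Two distinct leftmost derivations for the same string.

Ambiguous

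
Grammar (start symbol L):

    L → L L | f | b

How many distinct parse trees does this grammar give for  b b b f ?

Parse trees for b b b f:
  [L [L b] [L [L b] [L [L b] [L f]]]]
  [L [L b] [L [L [L b] [L b]] [L f]]]
  [L [L [L b] [L b]] [L [L b] [L f]]]
  [L [L [L b] [L [L b] [L b]]] [L f]]
  [L [L [L [L b] [L b]] [L b]] [L f]]

5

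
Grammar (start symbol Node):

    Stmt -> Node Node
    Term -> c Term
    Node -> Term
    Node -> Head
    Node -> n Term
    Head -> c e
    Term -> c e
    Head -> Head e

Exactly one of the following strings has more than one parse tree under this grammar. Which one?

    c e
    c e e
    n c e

c e: 2 trees
c e e: 1 tree
n c e: 1 tree

c e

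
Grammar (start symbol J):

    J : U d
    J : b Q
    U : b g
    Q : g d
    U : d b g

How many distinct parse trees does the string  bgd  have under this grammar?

Parse trees for bgd:
  [J [U b g] d]
  [J b [Q g d]]

2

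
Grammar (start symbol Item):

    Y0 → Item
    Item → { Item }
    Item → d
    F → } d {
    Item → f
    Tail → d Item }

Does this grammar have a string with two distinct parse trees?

(Tail, F, Y0 are unreachable from Item, so their rules don't affect L(Item).) Each string is a nest of matched brackets around a single atom. An opening bracket forces the recursive rule; an atom forces the base rule.

Unambiguous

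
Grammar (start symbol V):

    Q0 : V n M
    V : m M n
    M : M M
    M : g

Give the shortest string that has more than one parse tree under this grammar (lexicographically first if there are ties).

m g g g n

length 3: no string has ≥2 trees
length 4: no string has ≥2 trees
length 5: m g g g n has 2 parse trees

Two derivations of m g g g n:
  V ⇒ m M n ⇒ m M M n ⇒ m M M M n ⇒ m g M M n ⇒ m g g M n ⇒ m g g g n
  V ⇒ m M n ⇒ m M M n ⇒ m g M n ⇒ m g M M n ⇒ m g g M n ⇒ m g g g n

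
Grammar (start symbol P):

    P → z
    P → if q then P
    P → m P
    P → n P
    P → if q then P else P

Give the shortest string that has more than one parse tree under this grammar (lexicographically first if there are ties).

if q then if q then z else z

length 1: no string has ≥2 trees
length 2: no string has ≥2 trees
length 3: no string has ≥2 trees
length 4: no string has ≥2 trees
length 5: no string has ≥2 trees
length 6: no string has ≥2 trees
length 7: no string has ≥2 trees
length 8: no string has ≥2 trees
length 9: if q then if q then z else z has 2 parse trees

Two derivations of if q then if q then z else z:
  P ⇒ if q then P ⇒ if q then if q then P else P ⇒ if q then if q then z else P ⇒ if q then if q then z else z
  P ⇒ if q then P else P ⇒ if q then if q then P else P ⇒ if q then if q then z else P ⇒ if q then if q then z else z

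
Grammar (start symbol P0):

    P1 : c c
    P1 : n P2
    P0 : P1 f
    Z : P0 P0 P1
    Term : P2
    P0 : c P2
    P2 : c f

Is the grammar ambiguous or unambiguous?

Ambiguous

Witness: c c f

Derivation 1: P0 ⇒ P1 f ⇒ c c f
Derivation 2: P0 ⇒ c P2 ⇒ c c f

Two distinct leftmost derivations for the same string.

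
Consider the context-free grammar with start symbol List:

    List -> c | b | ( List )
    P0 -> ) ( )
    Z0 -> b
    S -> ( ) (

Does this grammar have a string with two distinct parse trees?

Only List is reachable from List; ignoring the rest: Each string is a nest of matched brackets around a single atom. An opening bracket forces the recursive rule; an atom forces the base rule.

Unambiguous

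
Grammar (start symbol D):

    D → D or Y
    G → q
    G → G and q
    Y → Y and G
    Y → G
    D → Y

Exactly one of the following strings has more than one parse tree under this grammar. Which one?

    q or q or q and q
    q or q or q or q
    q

q or q or q and q

q or q or q and q: 2 trees
q or q or q or q: 1 tree
q: 1 tree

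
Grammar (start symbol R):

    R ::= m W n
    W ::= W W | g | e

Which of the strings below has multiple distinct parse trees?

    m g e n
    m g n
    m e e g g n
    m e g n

m e e g g n

m g e n: 1 tree
m g n: 1 tree
m e e g g n: 5 trees
m e g n: 1 tree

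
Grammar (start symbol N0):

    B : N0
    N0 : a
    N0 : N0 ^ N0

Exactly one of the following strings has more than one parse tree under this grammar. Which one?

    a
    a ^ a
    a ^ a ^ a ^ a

a: 1 tree
a ^ a: 1 tree
a ^ a ^ a ^ a: 5 trees

a ^ a ^ a ^ a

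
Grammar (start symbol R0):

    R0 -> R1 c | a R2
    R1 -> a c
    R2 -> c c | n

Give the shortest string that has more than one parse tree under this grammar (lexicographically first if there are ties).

length 2: no string has ≥2 trees
length 3: a c c has 2 parse trees

Two derivations of a c c:
  R0 ⇒ R1 c ⇒ a c c
  R0 ⇒ a R2 ⇒ a c c

a c c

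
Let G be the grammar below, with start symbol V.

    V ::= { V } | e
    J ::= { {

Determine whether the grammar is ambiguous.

Unambiguous

(J is unreachable from V, so its rules don't affect L(V).) L(V) is { openⁿ atom closeⁿ : n ≥ 0 }. The bracket depth fixes n, and the derivation is forced at every step.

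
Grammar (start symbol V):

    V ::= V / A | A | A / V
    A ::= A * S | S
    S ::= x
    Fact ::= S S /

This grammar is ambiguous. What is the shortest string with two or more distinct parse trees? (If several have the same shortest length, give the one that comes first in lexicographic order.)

length 1: no string has ≥2 trees
length 3: x / x has 2 parse trees

Two derivations of x / x:
  V ⇒ V / A ⇒ A / A ⇒ S / A ⇒ x / A ⇒ x / S ⇒ x / x
  V ⇒ A / V ⇒ S / V ⇒ x / V ⇒ x / A ⇒ x / S ⇒ x / x

x / x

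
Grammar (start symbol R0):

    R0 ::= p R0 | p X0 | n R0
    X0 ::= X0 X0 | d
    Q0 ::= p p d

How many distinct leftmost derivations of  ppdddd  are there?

Parse trees for ppdddd:
  [R0 p [R0 p [X0 [X0 d] [X0 [X0 d] [X0 [X0 d] [X0 d]]]]]]
  [R0 p [R0 p [X0 [X0 d] [X0 [X0 [X0 d] [X0 d]] [X0 d]]]]]
  [R0 p [R0 p [X0 [X0 [X0 d] [X0 d]] [X0 [X0 d] [X0 d]]]]]
  [R0 p [R0 p [X0 [X0 [X0 d] [X0 [X0 d] [X0 d]]] [X0 d]]]]
  [R0 p [R0 p [X0 [X0 [X0 [X0 d] [X0 d]] [X0 d]] [X0 d]]]]

5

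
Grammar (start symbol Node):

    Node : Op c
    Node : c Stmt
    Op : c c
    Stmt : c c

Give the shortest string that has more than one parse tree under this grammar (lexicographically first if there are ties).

length 3: c c c has 2 parse trees

Two derivations of c c c:
  Node ⇒ Op c ⇒ c c c
  Node ⇒ c Stmt ⇒ c c c

c c c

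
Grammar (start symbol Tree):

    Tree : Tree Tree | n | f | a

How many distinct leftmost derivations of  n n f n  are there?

Parse trees for n n f n:
  [Tree [Tree n] [Tree [Tree n] [Tree [Tree f] [Tree n]]]]
  [Tree [Tree n] [Tree [Tree [Tree n] [Tree f]] [Tree n]]]
  [Tree [Tree [Tree n] [Tree n]] [Tree [Tree f] [Tree n]]]
  [Tree [Tree [Tree n] [Tree [Tree n] [Tree f]]] [Tree n]]
  [Tree [Tree [Tree [Tree n] [Tree n]] [Tree f]] [Tree n]]

5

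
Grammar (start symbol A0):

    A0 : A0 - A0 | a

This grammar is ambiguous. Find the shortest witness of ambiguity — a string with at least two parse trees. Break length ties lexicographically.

a - a - a

length 1: no string has ≥2 trees
length 3: no string has ≥2 trees
length 5: a - a - a has 2 parse trees

Two derivations of a - a - a:
  A0 ⇒ A0 - A0 ⇒ A0 - A0 - A0 ⇒ a - A0 - A0 ⇒ a - a - A0 ⇒ a - a - a
  A0 ⇒ A0 - A0 ⇒ a - A0 ⇒ a - A0 - A0 ⇒ a - a - A0 ⇒ a - a - a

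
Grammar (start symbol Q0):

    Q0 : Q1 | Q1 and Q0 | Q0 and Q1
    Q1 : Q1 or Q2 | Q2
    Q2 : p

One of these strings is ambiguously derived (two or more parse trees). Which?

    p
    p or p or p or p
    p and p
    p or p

p and p

p: 1 tree
p or p or p or p: 1 tree
p and p: 2 trees
p or p: 1 tree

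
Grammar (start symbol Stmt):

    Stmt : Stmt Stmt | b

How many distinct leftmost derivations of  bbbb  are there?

5

Parse trees for bbbb:
  [Stmt [Stmt b] [Stmt [Stmt b] [Stmt [Stmt b] [Stmt b]]]]
  [Stmt [Stmt b] [Stmt [Stmt [Stmt b] [Stmt b]] [Stmt b]]]
  [Stmt [Stmt [Stmt b] [Stmt b]] [Stmt [Stmt b] [Stmt b]]]
  [Stmt [Stmt [Stmt b] [Stmt [Stmt b] [Stmt b]]] [Stmt b]]
  [Stmt [Stmt [Stmt [Stmt b] [Stmt b]] [Stmt b]] [Stmt b]]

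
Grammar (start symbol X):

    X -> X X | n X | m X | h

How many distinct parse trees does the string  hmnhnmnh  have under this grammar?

4

Parse trees for hmnhnmnh:
  [X [X h] [X [X m [X n [X h]]] [X n [X m [X n [X h]]]]]]
  [X [X h] [X m [X [X n [X h]] [X n [X m [X n [X h]]]]]]]
  [X [X h] [X m [X n [X [X h] [X n [X m [X n [X h]]]]]]]]
  [X [X [X h] [X m [X n [X h]]]] [X n [X m [X n [X h]]]]]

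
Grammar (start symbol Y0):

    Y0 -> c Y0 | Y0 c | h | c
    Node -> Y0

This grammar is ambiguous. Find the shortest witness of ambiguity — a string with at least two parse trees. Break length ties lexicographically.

c c

length 1: no string has ≥2 trees
length 2: c c has 2 parse trees

Two derivations of c c:
  Y0 ⇒ c Y0 ⇒ c c
  Y0 ⇒ Y0 c ⇒ c c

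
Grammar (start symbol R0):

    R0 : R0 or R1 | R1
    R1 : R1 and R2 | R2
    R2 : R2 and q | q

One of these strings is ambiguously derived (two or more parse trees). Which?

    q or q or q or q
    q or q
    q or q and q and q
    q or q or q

q or q or q or q: 1 tree
q or q: 1 tree
q or q and q and q: 4 trees
q or q or q: 1 tree

q or q and q and q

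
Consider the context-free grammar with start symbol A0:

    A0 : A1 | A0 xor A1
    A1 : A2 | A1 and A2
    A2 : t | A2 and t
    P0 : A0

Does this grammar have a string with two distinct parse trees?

Witness: t and t

Derivation 1: A0 ⇒ A1 ⇒ A2 ⇒ A2 and t ⇒ t and t
Derivation 2: A0 ⇒ A1 ⇒ A1 and A2 ⇒ A2 and A2 ⇒ t and A2 ⇒ t and t

Two distinct leftmost derivations for the same string.

Ambiguous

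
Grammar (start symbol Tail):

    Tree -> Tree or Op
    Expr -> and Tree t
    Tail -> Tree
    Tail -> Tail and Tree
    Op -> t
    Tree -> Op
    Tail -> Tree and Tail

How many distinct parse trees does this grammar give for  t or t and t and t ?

4

Parse trees for t or t and t and t:
  [Tail [Tail [Tail [Tree [Tree [Op t]] or [Op t]]] and [Tree [Op t]]] and [Tree [Op t]]]
  [Tail [Tail [Tree [Tree [Op t]] or [Op t]] and [Tail [Tree [Op t]]]] and [Tree [Op t]]]
  [Tail [Tree [Tree [Op t]] or [Op t]] and [Tail [Tail [Tree [Op t]]] and [Tree [Op t]]]]
  [Tail [Tree [Tree [Op t]] or [Op t]] and [Tail [Tree [Op t]] and [Tail [Tree [Op t]]]]]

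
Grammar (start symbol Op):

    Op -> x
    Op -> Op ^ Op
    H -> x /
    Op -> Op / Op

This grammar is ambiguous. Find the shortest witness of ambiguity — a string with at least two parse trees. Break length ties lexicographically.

length 1: no string has ≥2 trees
length 3: no string has ≥2 trees
length 5: x / x / x has 2 parse trees

Two derivations of x / x / x:
  Op ⇒ Op / Op ⇒ x / Op ⇒ x / Op / Op ⇒ x / x / Op ⇒ x / x / x
  Op ⇒ Op / Op ⇒ Op / Op / Op ⇒ x / Op / Op ⇒ x / x / Op ⇒ x / x / x

x / x / x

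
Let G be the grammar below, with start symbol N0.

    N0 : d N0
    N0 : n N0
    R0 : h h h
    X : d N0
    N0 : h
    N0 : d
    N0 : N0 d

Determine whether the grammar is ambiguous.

Witness: d d

Derivation 1: N0 ⇒ d N0 ⇒ d d
Derivation 2: N0 ⇒ N0 d ⇒ d d

Two distinct leftmost derivations for the same string.

Ambiguous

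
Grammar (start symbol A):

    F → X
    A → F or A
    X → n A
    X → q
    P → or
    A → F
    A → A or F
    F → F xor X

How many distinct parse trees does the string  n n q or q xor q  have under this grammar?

12

Parse trees for n n q or q xor q (showing first 6 of 12):
  [A [F [X n [A [F [X n [A [F [X q]]]]]]]] or [A [F [F [X q]] xor [X q]]]]
  [A [F [X n [A [F [X n [A [F [X q]]]]] or [A [F [F [X q]] xor [X q]]]]]]]
  [A [F [X n [A [F [X n [A [F [X q]] or [A [F [F [X q]] xor [X q]]]]]]]]]]
  [A [F [X n [A [F [X n [A [A [F [X q]]] or [F [F [X q]] xor [X q]]]]]]]]]
  [A [F [X n [A [F [F [X n [A [F [X q]] or [A [F [X q]]]]]] xor [X q]]]]]]
  [A [F [X n [A [F [F [X n [A [A [F [X q]]] or [F [X q]]]]] xor [X q]]]]]]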